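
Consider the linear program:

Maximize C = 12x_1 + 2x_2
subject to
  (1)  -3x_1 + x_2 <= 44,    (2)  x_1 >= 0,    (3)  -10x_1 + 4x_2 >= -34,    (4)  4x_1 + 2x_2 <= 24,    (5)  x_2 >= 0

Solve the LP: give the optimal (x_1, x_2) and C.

x_1 = 41/9, x_2 = 26/9, maximum C = 544/9

Corner points and C = 12x_1 + 2x_2:
  (0, 12) → C = 24
  (0, 0) → C = 0
  (41/9, 26/9) → C = 544/9
  (17/5, 0) → C = 204/5

The binding constraints are -10x_1 + 4x_2 = -34 and 4x_1 + 2x_2 = 24.
Solving simultaneously gives x_1 = 41/9, x_2 = 26/9.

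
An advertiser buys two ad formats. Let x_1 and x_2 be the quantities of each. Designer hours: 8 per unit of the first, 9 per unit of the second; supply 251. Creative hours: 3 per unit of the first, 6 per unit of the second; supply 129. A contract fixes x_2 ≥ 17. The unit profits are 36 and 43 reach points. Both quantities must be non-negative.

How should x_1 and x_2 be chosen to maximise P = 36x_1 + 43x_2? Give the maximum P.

x_1 = 9, x_2 = 17, maximum P = 1055

Corner points and P = 36x_1 + 43x_2:
  (0, 43/2) → P = 1849/2
  (0, 17) → P = 731
  (9, 17) → P = 1055

The optimum lies where 3x_1 + 6x_2 = 129 and x_2 = 17.
Solving simultaneously gives x_1 = 9, x_2 = 17.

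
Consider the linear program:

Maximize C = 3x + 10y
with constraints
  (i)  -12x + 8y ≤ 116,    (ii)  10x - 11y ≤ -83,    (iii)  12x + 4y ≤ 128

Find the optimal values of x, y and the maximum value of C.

Vertices and C = 3x + 10y:
  (-153/13, -41/13) → C = -869/13
  (35/9, 61/3) → C = 215
  (269/43, 569/43) → C = 6497/43

The optimum lies where -12x + 8y = 116 and 12x + 4y = 128.
Solving simultaneously gives x = 35/9, y = 61/3.

x = 35/9, y = 61/3, maximum C = 215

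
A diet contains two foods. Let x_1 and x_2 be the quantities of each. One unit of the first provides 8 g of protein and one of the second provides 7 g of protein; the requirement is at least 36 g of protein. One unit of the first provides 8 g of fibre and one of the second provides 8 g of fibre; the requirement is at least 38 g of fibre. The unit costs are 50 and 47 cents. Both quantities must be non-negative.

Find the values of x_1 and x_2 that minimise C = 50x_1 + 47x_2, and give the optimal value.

Extreme points and C = 50x_1 + 47x_2:
  (0, 36/7) → C = 1692/7
  (19/4, 0) → C = 475/2
  (11/4, 2) → C = 463/2
The feasible region is unbounded (it extends along (0, 1), (1, 0)), but C strictly increases along every unbounded feasible direction, so there is no improving ray and the minimum is attained at a vertex.

The binding constraints are 8x_1 + 7x_2 = 36 and 8x_1 + 8x_2 = 38.
Solving simultaneously gives x_1 = 11/4, x_2 = 2.

x_1 = 11/4, x_2 = 2, minimum C = 463/2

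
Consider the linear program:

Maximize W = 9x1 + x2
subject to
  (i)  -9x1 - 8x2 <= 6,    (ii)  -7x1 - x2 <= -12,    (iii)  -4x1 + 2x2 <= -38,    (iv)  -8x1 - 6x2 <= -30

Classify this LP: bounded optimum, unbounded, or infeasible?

unbounded

From the feasible point (138/5, -159/5), moving in the direction (2, 4) keeps every constraint satisfied while W increases without bound.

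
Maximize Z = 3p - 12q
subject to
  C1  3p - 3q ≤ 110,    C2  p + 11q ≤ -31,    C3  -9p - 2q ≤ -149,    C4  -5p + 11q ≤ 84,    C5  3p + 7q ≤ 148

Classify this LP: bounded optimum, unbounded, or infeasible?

Vertices and Z = 3p - 12q:
  (1117/36, -203/36) → Z = 643/4
  (667/33, -181/11) → Z = 2839/11
  (1701/97, -428/97) → Z = 10239/97
The feasible region has finitely many vertices and no improving ray; the maximum is 2839/11 at (667/33, -181/11).

bounded optimum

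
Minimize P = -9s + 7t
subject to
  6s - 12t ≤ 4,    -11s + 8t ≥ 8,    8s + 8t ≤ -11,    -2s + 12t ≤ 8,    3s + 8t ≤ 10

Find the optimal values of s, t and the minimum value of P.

s = -32/21, t = -23/21, minimum P = 127/21

Vertices and P = -9s + 7t:
  (-32/21, -23/21) → P = 127/21
  (-1, -3/8) → P = 51/8
  (-7/4, 3/8) → P = 147/8
The feasible region is unbounded (it extends along (-2, -1), (-6, -1)), but P strictly increases along every unbounded feasible direction, so there is no improving ray and the minimum is attained at a vertex.

The optimum lies where 6s - 12t = 4 and -11s + 8t = 8.
Solving simultaneously gives s = -32/21, t = -23/21.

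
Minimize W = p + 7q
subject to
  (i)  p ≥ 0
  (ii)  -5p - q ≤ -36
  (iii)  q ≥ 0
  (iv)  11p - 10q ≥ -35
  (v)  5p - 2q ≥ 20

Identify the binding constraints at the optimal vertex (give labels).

(ii) and (iii)

Vertices and W = p + 7q:
  (36/5, 0) → W = 36/5
  (92/15, 16/3) → W = 652/15
  (135/14, 395/28) → W = 3035/28
The feasible region is unbounded (it extends along (10, 11), (1, 0)), but W strictly increases along every unbounded feasible direction, so there is no improving ray and the minimum is attained at a vertex.

The minimum is at (36/5, 0). Substituting into each constraint, equality holds for (ii) and (iii); the remaining constraints have slack.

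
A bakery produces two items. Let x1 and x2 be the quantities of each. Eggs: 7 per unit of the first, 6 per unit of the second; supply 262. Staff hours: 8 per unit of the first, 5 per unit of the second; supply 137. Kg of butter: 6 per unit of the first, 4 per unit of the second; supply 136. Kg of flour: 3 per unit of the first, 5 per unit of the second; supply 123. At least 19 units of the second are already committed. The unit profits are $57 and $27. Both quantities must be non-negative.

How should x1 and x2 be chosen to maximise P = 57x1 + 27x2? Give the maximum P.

x1 = 21/4, x2 = 19, maximum P = 3249/4

The binding constraints are 8x1 + 5x2 = 137 and x2 = 19.
Solving simultaneously gives x1 = 21/4, x2 = 19.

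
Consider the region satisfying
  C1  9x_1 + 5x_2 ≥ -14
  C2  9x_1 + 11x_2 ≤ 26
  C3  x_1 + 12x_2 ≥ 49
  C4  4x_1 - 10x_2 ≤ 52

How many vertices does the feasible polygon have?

3

Of the 6 pairwise boundary intersections, those satisfying every inequality are:
  (-142/27, 20/3)
  (-413/103, 455/103)
  (-227/97, 415/97)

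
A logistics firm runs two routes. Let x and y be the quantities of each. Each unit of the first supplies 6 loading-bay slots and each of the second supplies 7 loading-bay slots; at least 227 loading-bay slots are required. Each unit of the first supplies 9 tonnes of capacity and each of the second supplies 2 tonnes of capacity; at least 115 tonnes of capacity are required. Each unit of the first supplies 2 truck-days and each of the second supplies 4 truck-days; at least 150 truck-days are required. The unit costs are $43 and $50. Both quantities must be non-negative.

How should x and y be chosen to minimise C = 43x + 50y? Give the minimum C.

x = 5, y = 35, minimum C = 1965

Feasible corners and C = 43x + 50y:
  (0, 115/2) → C = 2875
  (75, 0) → C = 3225
  (5, 35) → C = 1965
The feasible region is unbounded (it extends along (0, 1), (1, 0)), but C strictly increases along every unbounded feasible direction, so there is no improving ray and the minimum is attained at a vertex.

At the optimal vertex, 9x + 2y = 115 and 2x + 4y = 150.
Solving simultaneously gives x = 5, y = 35.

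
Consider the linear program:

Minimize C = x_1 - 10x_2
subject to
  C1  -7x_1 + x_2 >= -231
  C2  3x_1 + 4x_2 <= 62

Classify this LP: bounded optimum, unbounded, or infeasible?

unbounded

From the feasible point (986/31, -259/31), moving in the direction (-4, 3) keeps every constraint satisfied while C decreases without bound.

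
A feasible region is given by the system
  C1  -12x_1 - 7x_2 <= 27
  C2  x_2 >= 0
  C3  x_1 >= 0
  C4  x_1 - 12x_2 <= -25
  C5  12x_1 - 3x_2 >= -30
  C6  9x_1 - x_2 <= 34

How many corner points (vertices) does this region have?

Of the 15 pairwise boundary intersections, those satisfying every inequality are:
  (0, 25/12)
  (0, 10)
  (433/107, 259/107)
  (44/5, 226/5)

4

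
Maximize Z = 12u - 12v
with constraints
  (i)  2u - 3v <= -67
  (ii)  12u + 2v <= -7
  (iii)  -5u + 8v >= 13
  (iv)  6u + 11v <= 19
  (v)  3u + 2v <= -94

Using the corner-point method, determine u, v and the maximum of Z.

Feasible corners and Z = 12u - 12v:
  (-497, -309) → Z = -2256
  (-32, 1) → Z = -396
  (-1072/21, 207/7) → Z = -6772/7
The feasible region is unbounded (it extends along (-8, -5), (-11, 6)), but Z strictly decreases along every unbounded feasible direction, so there is no improving ray and the maximum is attained at a vertex.

u = -32, v = 1, maximum Z = -396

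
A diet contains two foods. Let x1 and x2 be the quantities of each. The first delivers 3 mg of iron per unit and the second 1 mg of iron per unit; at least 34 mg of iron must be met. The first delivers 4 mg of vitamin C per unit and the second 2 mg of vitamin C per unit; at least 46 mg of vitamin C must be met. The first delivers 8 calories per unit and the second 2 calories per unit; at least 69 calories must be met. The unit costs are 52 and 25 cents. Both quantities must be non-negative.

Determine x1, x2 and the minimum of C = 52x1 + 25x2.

x1 = 11, x2 = 1, minimum C = 597

Feasible corners and C = 52x1 + 25x2:
  (0, 69/2) → C = 1725/2
  (23/2, 0) → C = 598
  (11, 1) → C = 597
  (1/2, 65/2) → C = 1677/2
The feasible region is unbounded (it extends along (0, 1), (1, 0)), but C strictly increases along every unbounded feasible direction, so there is no improving ray and the minimum is attained at a vertex.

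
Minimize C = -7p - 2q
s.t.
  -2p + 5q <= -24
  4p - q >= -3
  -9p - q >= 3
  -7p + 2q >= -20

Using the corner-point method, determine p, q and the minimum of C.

p = 9/47, q = -222/47, minimum C = 381/47

Vertices and C = -7p - 2q:
  (-13/6, -17/3) → C = 53/2
  (9/47, -222/47) → C = 381/47
  (-26, -101) → C = 384
  (14/25, -201/25) → C = 304/25

The optimum lies where -2p + 5q = -24 and -9p - q = 3.
Solving simultaneously gives p = 9/47, q = -222/47.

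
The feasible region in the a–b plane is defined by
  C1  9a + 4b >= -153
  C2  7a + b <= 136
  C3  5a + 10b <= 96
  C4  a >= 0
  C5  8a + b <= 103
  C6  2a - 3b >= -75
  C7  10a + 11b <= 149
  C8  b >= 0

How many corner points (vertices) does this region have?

5

Pairwise boundary intersections that survive every other constraint:
  (0, 48/5)
  (434/45, 43/9)
  (0, 0)
  (164/13, 27/13)
  (103/8, 0)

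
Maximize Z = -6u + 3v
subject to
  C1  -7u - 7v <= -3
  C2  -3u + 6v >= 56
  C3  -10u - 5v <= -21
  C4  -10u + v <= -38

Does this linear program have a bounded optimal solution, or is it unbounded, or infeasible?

From the feasible point (284/57, 674/57), moving in the direction (1, 10) keeps every constraint satisfied while Z increases without bound.

unbounded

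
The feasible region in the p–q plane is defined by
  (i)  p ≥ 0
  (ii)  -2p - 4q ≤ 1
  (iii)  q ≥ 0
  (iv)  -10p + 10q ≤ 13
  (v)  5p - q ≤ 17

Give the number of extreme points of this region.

4

The feasible vertices (each the meet of two boundaries and inside every other half-plane) are:
  (0, 0)
  (0, 13/10)
  (17/5, 0)
  (183/40, 47/8)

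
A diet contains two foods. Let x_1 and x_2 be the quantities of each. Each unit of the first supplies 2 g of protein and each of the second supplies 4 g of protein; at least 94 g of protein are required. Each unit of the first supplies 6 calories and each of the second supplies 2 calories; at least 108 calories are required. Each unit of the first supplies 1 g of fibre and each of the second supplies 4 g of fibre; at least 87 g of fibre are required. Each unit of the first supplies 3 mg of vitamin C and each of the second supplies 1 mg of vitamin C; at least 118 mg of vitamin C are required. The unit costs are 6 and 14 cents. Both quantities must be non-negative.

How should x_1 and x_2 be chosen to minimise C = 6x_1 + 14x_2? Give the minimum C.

x_1 = 35, x_2 = 13, minimum C = 392

Extreme points and C = 6x_1 + 14x_2:
  (0, 118) → C = 1652
  (87, 0) → C = 522
  (35, 13) → C = 392
The feasible region is unbounded (it extends along (0, 1), (1, 0)), but C strictly increases along every unbounded feasible direction, so there is no improving ray and the minimum is attained at a vertex.

At the optimal vertex, x_1 + 4x_2 = 87 and 3x_1 + x_2 = 118.
Solving simultaneously gives x_1 = 35, x_2 = 13.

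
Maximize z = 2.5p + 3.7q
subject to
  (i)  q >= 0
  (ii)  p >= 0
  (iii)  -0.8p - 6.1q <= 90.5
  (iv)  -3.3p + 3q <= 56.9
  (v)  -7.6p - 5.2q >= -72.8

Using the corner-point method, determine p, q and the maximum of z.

Extreme points and z = 2.5p + 3.7q:
  (0, 0) → z = 0
  (182/19, 0) → z = 455/19
  (0, 14) → z = 259/5

The binding constraints are p = 0 and -7.6p - 5.2q = -72.8.
Solving simultaneously gives p = 0, q = 14.

p = 0, q = 14, maximum z = 51.8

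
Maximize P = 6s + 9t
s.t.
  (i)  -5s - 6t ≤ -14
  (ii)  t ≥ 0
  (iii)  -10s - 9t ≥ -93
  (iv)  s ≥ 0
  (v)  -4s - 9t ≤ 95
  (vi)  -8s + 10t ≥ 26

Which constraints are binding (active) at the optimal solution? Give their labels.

(iii) and (iv)

Feasible corners and P = 6s + 9t:
  (0, 31/3) → P = 93
  (174/43, 251/43) → P = 3303/43
  (0, 13/5) → P = 117/5

The maximum is at (0, 31/3). Substituting into each constraint, equality holds for (iii) and (iv); the remaining constraints have slack.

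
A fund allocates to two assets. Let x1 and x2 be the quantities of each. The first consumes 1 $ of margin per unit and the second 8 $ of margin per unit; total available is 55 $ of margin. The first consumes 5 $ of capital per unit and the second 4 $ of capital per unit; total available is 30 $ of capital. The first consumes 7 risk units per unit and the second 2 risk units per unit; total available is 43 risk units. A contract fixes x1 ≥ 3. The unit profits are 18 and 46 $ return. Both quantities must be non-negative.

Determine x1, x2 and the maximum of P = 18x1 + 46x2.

Corner points and P = 18x1 + 46x2:
  (6, 0) → P = 108
  (3, 0) → P = 54
  (3, 15/4) → P = 453/2

The optimum lies where 5x1 + 4x2 = 30 and x1 = 3.
Solving simultaneously gives x1 = 3, x2 = 15/4.

x1 = 3, x2 = 15/4, maximum P = 453/2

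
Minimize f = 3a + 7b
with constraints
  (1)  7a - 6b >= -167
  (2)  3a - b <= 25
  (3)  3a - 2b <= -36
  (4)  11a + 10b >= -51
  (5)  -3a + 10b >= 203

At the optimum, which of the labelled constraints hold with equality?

(1) and (5)

Corner points and f = 3a + 7b:
  (317/11, 676/11) → f = 5683/11
  (-113/13, 230/13) → f = 1271/13
  (86/3, 61) → f = 513
  (23/12, 167/8) → f = 1215/8

The minimum is at (-113/13, 230/13). Substituting into each constraint, equality holds for (1) and (5); the remaining constraints have slack.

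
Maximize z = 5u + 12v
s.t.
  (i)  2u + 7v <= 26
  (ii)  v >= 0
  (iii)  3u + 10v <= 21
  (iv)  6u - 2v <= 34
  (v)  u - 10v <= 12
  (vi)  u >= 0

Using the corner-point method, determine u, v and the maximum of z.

Extreme points and z = 5u + 12v:
  (17/3, 0) → z = 85/3
  (0, 0) → z = 0
  (191/33, 4/11) → z = 1099/33
  (0, 21/10) → z = 126/5

u = 191/33, v = 4/11, maximum z = 1099/33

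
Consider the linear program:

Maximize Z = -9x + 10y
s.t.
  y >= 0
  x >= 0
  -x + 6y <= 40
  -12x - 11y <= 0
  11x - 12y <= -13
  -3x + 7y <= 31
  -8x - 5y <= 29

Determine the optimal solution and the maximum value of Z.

x = 0, y = 31/7, maximum Z = 310/7

Vertices and Z = -9x + 10y:
  (0, 13/12) → Z = 65/6
  (0, 31/7) → Z = 310/7
  (281/41, 302/41) → Z = 491/41

The optimum lies where x = 0 and -3x + 7y = 31.
Solving simultaneously gives x = 0, y = 31/7.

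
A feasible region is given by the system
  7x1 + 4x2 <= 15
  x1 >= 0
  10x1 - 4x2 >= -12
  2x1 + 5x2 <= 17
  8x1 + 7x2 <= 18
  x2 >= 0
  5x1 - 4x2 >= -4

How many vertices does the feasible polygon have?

Intersecting each pair of boundary lines and keeping only the points that satisfy every inequality leaves:
  (33/17, 6/17)
  (15/7, 0)
  (0, 0)
  (0, 1)
  (44/67, 122/67)

5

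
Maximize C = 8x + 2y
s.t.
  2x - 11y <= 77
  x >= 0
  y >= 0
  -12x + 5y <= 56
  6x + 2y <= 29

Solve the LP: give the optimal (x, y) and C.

x = 29/6, y = 0, maximum C = 116/3

Corner points and C = 8x + 2y:
  (0, 0) → C = 0
  (0, 56/5) → C = 112/5
  (29/6, 0) → C = 116/3
  (11/18, 38/3) → C = 272/9

The binding constraints are y = 0 and 6x + 2y = 29.
Solving simultaneously gives x = 29/6, y = 0.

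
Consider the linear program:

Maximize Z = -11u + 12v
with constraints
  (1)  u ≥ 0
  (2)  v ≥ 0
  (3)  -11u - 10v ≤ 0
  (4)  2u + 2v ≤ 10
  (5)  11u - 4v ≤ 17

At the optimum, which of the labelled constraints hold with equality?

(1) and (4)

Corner points and Z = -11u + 12v:
  (0, 0) → Z = 0
  (0, 5) → Z = 60
  (17/11, 0) → Z = -17
  (37/15, 38/15) → Z = 49/15

The maximum is at (0, 5). Substituting into each constraint, equality holds for (1) and (4); the remaining constraints have slack.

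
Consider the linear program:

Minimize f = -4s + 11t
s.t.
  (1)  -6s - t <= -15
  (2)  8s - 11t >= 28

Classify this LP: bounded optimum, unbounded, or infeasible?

unbounded

From the feasible point (193/74, -24/37), moving in the direction (1, -6) keeps every constraint satisfied while f decreases without bound.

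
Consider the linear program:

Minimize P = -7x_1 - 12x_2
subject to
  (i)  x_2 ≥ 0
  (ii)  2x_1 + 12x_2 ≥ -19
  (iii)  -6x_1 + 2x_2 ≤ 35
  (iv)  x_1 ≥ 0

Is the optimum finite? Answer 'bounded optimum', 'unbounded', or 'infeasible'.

unbounded

From the feasible point (0, 0), moving in the direction (2, 6) keeps every constraint satisfied while P decreases without bound.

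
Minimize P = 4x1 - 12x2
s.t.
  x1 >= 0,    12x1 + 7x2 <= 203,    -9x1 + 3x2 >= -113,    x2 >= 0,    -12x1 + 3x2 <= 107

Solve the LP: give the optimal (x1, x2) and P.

x1 = 0, x2 = 29, minimum P = -348

Extreme points and P = 4x1 - 12x2:
  (0, 29) → P = -348
  (0, 0) → P = 0
  (1400/99, 157/33) → P = -52/99
  (113/9, 0) → P = 452/9

At the optimal vertex, x1 = 0 and 12x1 + 7x2 = 203.
Solving simultaneously gives x1 = 0, x2 = 29.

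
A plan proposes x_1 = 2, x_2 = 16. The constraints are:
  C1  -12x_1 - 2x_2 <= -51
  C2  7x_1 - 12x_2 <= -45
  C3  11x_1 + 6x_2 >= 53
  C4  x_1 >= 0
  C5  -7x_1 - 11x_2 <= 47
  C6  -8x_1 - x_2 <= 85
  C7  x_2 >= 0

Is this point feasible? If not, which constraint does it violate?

feasible

C1: -56 ≤ -51 ✓
C2: -178 ≤ -45 ✓
C3: 118 ≥ 53 ✓
C4: 2 ≥ 0 ✓
C5: -190 ≤ 47 ✓
C6: -32 ≤ 85 ✓
C7: 16 ≥ 0 ✓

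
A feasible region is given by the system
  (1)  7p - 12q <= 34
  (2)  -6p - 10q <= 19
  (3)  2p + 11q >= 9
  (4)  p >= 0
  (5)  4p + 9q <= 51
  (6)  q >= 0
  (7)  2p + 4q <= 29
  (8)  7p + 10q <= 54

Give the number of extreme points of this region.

The feasible vertices (each the meet of two boundaries and inside every other half-plane) are:
  (34/7, 0)
  (494/77, 10/11)
  (0, 9/11)
  (9/2, 0)
  (0, 27/5)

5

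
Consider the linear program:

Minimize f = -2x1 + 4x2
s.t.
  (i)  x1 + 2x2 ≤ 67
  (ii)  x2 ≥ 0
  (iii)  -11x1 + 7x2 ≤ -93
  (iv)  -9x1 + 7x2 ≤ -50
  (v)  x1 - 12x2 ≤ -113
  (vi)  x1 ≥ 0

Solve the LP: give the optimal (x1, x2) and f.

Vertices and f = -2x1 + 4x2:
  (569/25, 553/25) → f = 1074/25
  (289/7, 90/7) → f = -218/7
  (43/2, 41/2) → f = 39
  (1907/125, 1336/125) → f = 306/25

At the optimal vertex, x1 + 2x2 = 67 and x1 - 12x2 = -113.
Solving simultaneously gives x1 = 289/7, x2 = 90/7.

x1 = 289/7, x2 = 90/7, minimum f = -218/7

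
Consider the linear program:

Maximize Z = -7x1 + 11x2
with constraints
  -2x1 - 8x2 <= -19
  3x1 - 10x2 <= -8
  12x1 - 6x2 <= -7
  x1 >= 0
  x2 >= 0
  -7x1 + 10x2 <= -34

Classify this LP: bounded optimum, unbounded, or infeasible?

The boundaries -2x1 - 8x2 = -19 and 12x1 - 6x2 = -7 meet at (29/54, 121/54), but that point violates -7x1 + 10x2 ≤ -34. Every candidate vertex is excluded by some other constraint, so the feasible region is empty.

infeasible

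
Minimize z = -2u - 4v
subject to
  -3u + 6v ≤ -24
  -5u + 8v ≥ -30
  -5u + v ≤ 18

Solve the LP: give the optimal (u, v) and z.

u = -2, v = -5, minimum z = 24

The binding constraints are -3u + 6v = -24 and -5u + 8v = -30.
Solving simultaneously gives u = -2, v = -5.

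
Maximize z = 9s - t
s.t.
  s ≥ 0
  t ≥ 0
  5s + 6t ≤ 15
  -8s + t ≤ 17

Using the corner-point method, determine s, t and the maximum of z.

Extreme points and z = 9s - t:
  (0, 0) → z = 0
  (0, 5/2) → z = -5/2
  (3, 0) → z = 27

The binding constraints are t = 0 and 5s + 6t = 15.
Solving simultaneously gives s = 3, t = 0.

s = 3, t = 0, maximum z = 27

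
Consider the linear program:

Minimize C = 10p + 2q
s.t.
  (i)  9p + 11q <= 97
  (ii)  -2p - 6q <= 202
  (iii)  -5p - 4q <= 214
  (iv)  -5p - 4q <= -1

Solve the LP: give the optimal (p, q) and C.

p = -377/19, q = 476/19, minimum C = -2818/19

Feasible corners and C = 10p + 2q:
  (701/8, -503/8) → C = 1501/2
  (-377/19, 476/19) → C = -2818/19
  (37, -46) → C = 278

The binding constraints are 9p + 11q = 97 and -5p - 4q = -1.
Solving simultaneously gives p = -377/19, q = 476/19.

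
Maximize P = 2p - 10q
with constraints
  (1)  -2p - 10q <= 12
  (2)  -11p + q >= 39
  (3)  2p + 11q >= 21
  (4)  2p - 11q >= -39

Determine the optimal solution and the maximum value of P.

p = -136/41, q = 103/41, maximum P = -1302/41

At the optimal vertex, -11p + q = 39 and 2p + 11q = 21.
Solving simultaneously gives p = -136/41, q = 103/41.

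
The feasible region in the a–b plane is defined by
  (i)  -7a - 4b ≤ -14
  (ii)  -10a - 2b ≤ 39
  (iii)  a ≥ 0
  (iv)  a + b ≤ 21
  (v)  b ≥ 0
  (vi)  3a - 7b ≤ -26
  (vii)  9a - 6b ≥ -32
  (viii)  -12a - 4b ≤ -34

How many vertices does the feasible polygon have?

4

Of the 28 pairwise boundary intersections, those satisfying every inequality are:
  (121/10, 89/10)
  (94/15, 221/15)
  (67/48, 69/16)
  (19/27, 115/18)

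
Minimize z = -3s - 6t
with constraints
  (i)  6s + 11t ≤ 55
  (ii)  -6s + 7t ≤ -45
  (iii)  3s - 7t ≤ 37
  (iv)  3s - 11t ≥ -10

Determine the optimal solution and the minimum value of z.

s = 220/27, t = 5/9, minimum z = -250/9

Corner points and z = -3s - 6t:
  (220/27, 5/9) → z = -250/9
  (264/25, -19/25) → z = -678/25
  (8/3, -29/7) → z = 118/7

The binding constraints are 6s + 11t = 55 and -6s + 7t = -45.
Solving simultaneously gives s = 220/27, t = 5/9.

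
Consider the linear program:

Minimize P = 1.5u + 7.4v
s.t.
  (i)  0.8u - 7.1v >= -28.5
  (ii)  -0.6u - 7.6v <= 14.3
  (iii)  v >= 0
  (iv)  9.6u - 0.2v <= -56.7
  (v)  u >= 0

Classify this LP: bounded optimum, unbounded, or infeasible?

infeasible

The boundaries 0.8u - 7.1v = -28.5 and -0.6u - 7.6v = 14.3 meet at (-31813/1034, 283/517), but that point violates u ≥ 0. Every candidate vertex is excluded by some other constraint, so the feasible region is empty.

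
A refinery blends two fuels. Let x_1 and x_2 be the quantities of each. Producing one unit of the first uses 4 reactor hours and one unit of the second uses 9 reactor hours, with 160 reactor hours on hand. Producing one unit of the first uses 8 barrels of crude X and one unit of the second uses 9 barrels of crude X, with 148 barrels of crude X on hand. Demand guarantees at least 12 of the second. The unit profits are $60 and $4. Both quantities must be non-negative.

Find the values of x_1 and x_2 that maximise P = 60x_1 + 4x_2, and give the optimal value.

Feasible corners and P = 60x_1 + 4x_2:
  (0, 148/9) → P = 592/9
  (0, 12) → P = 48
  (5, 12) → P = 348

The binding constraints are 8x_1 + 9x_2 = 148 and x_2 = 12.
Solving simultaneously gives x_1 = 5, x_2 = 12.

x_1 = 5, x_2 = 12, maximum P = 348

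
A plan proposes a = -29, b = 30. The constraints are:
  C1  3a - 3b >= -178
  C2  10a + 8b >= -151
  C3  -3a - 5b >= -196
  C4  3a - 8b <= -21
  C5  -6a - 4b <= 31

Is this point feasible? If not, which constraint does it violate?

not feasible — violates C5

Constraint C5: -6a - 4b = 54, which is not ≤ 31. All other constraints are satisfied.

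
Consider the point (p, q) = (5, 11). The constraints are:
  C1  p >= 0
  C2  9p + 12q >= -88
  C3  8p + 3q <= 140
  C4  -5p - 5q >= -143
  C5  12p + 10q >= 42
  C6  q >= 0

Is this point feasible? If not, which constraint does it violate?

feasible

C1: 5 ≥ 0 ✓
C2: 177 ≥ -88 ✓
C3: 73 ≤ 140 ✓
C4: -80 ≥ -143 ✓
C5: 170 ≥ 42 ✓
C6: 11 ≥ 0 ✓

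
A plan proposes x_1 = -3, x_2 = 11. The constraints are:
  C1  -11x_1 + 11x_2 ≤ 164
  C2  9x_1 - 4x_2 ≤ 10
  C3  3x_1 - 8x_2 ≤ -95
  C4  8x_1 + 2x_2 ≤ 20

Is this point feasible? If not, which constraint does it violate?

C1: 154 ≤ 164 ✓
C2: -71 ≤ 10 ✓
C3: -97 ≤ -95 ✓
C4: -2 ≤ 20 ✓

feasible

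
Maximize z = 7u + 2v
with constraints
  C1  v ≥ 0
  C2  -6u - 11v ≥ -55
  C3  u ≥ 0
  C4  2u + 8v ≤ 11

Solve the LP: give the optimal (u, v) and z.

u = 11/2, v = 0, maximum z = 77/2

Vertices and z = 7u + 2v:
  (0, 0) → z = 0
  (11/2, 0) → z = 77/2
  (0, 11/8) → z = 11/4

The optimum lies where v = 0 and 2u + 8v = 11.
Solving simultaneously gives u = 11/2, v = 0.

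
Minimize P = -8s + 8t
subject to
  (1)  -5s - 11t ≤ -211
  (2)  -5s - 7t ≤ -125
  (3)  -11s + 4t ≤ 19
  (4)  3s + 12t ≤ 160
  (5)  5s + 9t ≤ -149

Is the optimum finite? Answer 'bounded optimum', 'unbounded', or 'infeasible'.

The boundaries -5s - 11t = -211 and 3s + 12t = 160 meet at (772/27, 167/27), but that point violates 5s + 9t ≤ -149. Every candidate vertex is excluded by some other constraint, so the feasible region is empty.

infeasible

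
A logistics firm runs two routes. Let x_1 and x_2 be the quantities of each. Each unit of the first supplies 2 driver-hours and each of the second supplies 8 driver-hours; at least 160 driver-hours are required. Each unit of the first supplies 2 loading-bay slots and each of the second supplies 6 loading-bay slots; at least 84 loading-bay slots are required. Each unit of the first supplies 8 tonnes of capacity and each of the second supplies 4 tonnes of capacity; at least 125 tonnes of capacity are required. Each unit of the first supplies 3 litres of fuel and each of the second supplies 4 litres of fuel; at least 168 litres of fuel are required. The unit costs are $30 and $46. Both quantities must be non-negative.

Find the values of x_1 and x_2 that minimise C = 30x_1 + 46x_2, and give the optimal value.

x_1 = 44, x_2 = 9, minimum C = 1734

Extreme points and C = 30x_1 + 46x_2:
  (0, 42) → C = 1932
  (80, 0) → C = 2400
  (44, 9) → C = 1734
The feasible region is unbounded (it extends along (0, 1), (1, 0)), but C strictly increases along every unbounded feasible direction, so there is no improving ray and the minimum is attained at a vertex.

The binding constraints are 2x_1 + 8x_2 = 160 and 3x_1 + 4x_2 = 168.
Solving simultaneously gives x_1 = 44, x_2 = 9.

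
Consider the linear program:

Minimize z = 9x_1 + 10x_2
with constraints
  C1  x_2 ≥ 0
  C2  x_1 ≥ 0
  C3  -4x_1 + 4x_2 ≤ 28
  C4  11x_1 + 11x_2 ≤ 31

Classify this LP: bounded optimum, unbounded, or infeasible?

Extreme points and z = 9x_1 + 10x_2:
  (0, 0) → z = 0
  (31/11, 0) → z = 279/11
  (0, 31/11) → z = 310/11
The feasible region has finitely many vertices and no improving ray; the minimum is 0 at (0, 0).

bounded optimum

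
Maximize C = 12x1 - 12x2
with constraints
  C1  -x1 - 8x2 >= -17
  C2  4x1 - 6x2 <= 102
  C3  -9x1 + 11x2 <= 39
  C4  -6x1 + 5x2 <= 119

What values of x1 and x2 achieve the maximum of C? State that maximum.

x1 = 459/19, x2 = -17/19, maximum C = 5712/19

Vertices and C = 12x1 - 12x2:
  (459/19, -17/19) → C = 5712/19
  (-125/83, 192/83) → C = -3804/83
  (-153/2, -68) → C = -102
  (-1114/21, -279/7) → C = -1108/7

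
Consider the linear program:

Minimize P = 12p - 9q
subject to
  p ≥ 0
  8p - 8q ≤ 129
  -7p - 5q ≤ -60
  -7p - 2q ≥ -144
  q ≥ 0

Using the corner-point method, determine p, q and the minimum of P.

p = 0, q = 72, minimum P = -648

Feasible corners and P = 12p - 9q:
  (0, 12) → P = -108
  (0, 72) → P = -648
  (235/12, 83/24) → P = 1631/8
  (129/8, 0) → P = 387/2
  (60/7, 0) → P = 720/7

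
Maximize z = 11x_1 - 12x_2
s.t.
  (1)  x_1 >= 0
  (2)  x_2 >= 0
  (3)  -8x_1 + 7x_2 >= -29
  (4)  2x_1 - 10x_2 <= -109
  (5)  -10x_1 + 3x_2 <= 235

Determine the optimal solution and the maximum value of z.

x_1 = 351/22, x_2 = 155/11, maximum z = 141/22

Vertices and z = 11x_1 - 12x_2:
  (0, 109/10) → z = -654/5
  (0, 235/3) → z = -940
  (351/22, 155/11) → z = 141/22
The feasible region is unbounded (it extends along (3, 10), (7, 8)), but z strictly decreases along every unbounded feasible direction, so there is no improving ray and the maximum is attained at a vertex.

The binding constraints are -8x_1 + 7x_2 = -29 and 2x_1 - 10x_2 = -109.
Solving simultaneously gives x_1 = 351/22, x_2 = 155/11.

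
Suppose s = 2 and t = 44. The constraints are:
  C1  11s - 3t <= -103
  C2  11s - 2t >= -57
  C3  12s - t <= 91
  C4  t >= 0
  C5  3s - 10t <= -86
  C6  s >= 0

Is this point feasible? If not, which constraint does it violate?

Constraint C2: 11s - 2t = -66, which is not ≥ -57. All other constraints are satisfied.

not feasible — violates C2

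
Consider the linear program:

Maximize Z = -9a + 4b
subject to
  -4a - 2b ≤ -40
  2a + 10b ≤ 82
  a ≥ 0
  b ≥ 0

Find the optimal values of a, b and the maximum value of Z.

a = 59/9, b = 62/9, maximum Z = -283/9

Extreme points and Z = -9a + 4b:
  (59/9, 62/9) → Z = -283/9
  (10, 0) → Z = -90
  (41, 0) → Z = -369

At the optimal vertex, -4a - 2b = -40 and 2a + 10b = 82.
Solving simultaneously gives a = 59/9, b = 62/9.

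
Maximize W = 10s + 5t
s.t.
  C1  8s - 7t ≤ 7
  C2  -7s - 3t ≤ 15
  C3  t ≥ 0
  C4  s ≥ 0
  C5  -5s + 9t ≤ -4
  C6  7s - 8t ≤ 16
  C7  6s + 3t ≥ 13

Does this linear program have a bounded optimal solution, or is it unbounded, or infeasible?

infeasible

The boundaries 8s - 7t = 7 and t = 0 meet at (7/8, 0), but that point violates 6s + 3t ≥ 13. Every candidate vertex is excluded by some other constraint, so the feasible region is empty.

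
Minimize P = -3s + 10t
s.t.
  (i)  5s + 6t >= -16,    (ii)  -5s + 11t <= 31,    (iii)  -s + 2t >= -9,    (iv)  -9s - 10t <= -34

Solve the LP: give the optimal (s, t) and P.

Vertices and P = -3s + 10t:
  (161, 76) → P = 277
  (64/149, 449/149) → P = 4298/149
  (79/14, -47/28) → P = -236/7

s = 79/14, t = -47/28, minimum P = -236/7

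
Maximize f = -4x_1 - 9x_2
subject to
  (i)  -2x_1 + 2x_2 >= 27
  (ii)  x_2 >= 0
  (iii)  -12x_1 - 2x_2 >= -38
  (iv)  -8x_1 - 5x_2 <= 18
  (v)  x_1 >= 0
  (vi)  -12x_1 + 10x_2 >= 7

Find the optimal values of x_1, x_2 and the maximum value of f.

Extreme points and f = -4x_1 - 9x_2:
  (11/14, 100/7) → f = -922/7
  (0, 27/2) → f = -243/2
  (0, 19) → f = -171

x_1 = 0, x_2 = 27/2, maximum f = -243/2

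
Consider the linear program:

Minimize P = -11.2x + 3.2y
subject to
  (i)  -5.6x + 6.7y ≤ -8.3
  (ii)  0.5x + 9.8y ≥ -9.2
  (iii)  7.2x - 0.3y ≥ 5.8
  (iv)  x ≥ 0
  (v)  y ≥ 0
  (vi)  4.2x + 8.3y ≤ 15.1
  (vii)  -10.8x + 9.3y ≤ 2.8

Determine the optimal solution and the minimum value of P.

Feasible corners and P = -11.2x + 3.2y:
  (83/56, 0) → P = -83/5
  (8503/3731, 355/533) → P = -62344/2665
  (151/42, 0) → P = -604/15

At the optimal vertex, y = 0 and 4.2x + 8.3y = 15.1.
Solving simultaneously gives x = 151/42, y = 0.

x = 151/42, y = 0, minimum P = -604/15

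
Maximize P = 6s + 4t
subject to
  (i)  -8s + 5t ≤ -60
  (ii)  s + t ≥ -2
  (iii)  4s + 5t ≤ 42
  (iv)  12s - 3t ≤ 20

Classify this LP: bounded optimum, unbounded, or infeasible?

infeasible

The boundaries -8s + 5t = -60 and s + t = -2 meet at (50/13, -76/13), but that point violates 12s - 3t ≤ 20. Every candidate vertex is excluded by some other constraint, so the feasible region is empty.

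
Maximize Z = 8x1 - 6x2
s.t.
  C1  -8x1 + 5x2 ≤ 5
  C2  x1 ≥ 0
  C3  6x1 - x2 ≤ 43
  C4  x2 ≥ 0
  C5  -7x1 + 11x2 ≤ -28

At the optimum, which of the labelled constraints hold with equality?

C3 and C4

Corner points and Z = 8x1 - 6x2:
  (43/6, 0) → Z = 172/3
  (445/59, 133/59) → Z = 2762/59
  (4, 0) → Z = 32

The maximum is at (43/6, 0). Substituting into each constraint, equality holds for C3 and C4; the remaining constraints have slack.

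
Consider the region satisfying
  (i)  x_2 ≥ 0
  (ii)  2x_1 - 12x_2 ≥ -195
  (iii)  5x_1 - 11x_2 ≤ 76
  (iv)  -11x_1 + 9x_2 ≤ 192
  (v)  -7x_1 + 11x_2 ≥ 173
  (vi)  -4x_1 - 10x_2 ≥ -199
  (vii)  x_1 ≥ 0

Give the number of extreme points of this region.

Of the 21 pairwise boundary intersections, those satisfying every inequality are:
  (69/62, 1019/62)
  (0, 65/4)
  (0, 173/11)

3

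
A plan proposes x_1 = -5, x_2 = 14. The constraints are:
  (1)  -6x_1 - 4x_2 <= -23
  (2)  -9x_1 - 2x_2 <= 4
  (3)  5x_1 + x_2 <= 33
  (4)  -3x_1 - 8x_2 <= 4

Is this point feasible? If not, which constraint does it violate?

Constraint (2): -9x_1 - 2x_2 = 17, which is not ≤ 4. All other constraints are satisfied.

not feasible — violates (2)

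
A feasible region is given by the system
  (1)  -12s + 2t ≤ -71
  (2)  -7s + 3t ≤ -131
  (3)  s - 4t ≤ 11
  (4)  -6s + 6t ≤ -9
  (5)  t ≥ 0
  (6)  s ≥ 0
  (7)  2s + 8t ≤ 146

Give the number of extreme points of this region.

Intersecting each pair of boundary lines and keeping only the points that satisfy every inequality leaves:
  (491/25, 54/25)
  (743/31, 380/31)
  (42, 31/4)

3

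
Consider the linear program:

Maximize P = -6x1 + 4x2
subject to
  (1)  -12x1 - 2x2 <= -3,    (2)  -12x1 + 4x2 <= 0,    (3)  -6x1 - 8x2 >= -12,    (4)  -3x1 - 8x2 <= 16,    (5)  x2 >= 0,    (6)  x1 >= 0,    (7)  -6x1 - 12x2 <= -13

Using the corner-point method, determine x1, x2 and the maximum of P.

Feasible corners and P = -6x1 + 4x2:
  (2/5, 6/5) → P = 12/5
  (13/42, 13/14) → P = 13/7
  (5/3, 1/4) → P = -9

The binding constraints are -12x1 + 4x2 = 0 and -6x1 - 8x2 = -12.
Solving simultaneously gives x1 = 2/5, x2 = 6/5.

x1 = 2/5, x2 = 6/5, maximum P = 12/5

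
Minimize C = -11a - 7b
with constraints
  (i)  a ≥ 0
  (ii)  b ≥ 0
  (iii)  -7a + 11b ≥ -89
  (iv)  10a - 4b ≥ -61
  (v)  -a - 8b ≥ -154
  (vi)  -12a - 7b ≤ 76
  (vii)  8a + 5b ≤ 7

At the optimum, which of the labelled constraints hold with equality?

(i) and (vii)

Extreme points and C = -11a - 7b:
  (0, 0) → C = 0
  (0, 7/5) → C = -49/5
  (7/8, 0) → C = -77/8

The minimum is at (0, 7/5). Substituting into each constraint, equality holds for (i) and (vii); the remaining constraints have slack.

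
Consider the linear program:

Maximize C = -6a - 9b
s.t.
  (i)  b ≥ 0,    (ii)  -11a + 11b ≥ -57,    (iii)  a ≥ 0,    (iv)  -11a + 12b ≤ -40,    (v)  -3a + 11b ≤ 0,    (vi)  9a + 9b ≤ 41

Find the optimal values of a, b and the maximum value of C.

a = 40/11, b = 0, maximum C = -240/11

Corner points and C = -6a - 9b:
  (40/11, 0) → C = -240/11
  (41/9, 0) → C = -82/3
  (284/69, 91/207) → C = -659/23

At the optimal vertex, b = 0 and -11a + 12b = -40.
Solving simultaneously gives a = 40/11, b = 0.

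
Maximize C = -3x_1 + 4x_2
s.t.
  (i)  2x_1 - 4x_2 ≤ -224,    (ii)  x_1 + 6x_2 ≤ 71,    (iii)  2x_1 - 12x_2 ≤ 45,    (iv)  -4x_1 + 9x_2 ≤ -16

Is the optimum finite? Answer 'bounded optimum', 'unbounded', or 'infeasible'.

The boundaries 2x_1 - 4x_2 = -224 and x_1 + 6x_2 = 71 meet at (-265/4, 183/8), but that point violates -4x_1 + 9x_2 ≤ -16. Every candidate vertex is excluded by some other constraint, so the feasible region is empty.

infeasible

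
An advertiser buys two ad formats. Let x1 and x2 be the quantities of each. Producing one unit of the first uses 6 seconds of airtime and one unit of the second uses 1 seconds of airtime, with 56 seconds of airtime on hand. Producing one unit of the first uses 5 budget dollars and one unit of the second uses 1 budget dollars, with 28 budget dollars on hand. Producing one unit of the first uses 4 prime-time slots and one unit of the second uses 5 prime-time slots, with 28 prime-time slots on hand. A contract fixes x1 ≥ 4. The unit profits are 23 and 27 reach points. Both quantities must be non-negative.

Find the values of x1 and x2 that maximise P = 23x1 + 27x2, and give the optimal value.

Feasible corners and P = 23x1 + 27x2:
  (28/5, 0) → P = 644/5
  (4, 0) → P = 92
  (16/3, 4/3) → P = 476/3
  (4, 12/5) → P = 784/5

x1 = 16/3, x2 = 4/3, maximum P = 476/3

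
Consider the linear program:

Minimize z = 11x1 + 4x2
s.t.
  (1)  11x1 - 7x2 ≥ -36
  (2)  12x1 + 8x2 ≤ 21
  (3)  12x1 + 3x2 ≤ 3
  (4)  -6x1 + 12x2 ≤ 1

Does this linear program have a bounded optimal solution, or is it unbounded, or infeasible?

From the feasible point (-85/18, -41/18), moving in the direction (-7, -11) keeps every constraint satisfied while z decreases without bound.

unbounded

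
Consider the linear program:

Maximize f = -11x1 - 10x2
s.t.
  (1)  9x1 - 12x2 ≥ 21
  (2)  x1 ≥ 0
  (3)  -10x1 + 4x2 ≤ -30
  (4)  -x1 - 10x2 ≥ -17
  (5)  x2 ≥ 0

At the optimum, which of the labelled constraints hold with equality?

(3) and (5)

Corner points and f = -11x1 - 10x2:
  (23/7, 5/7) → f = -303/7
  (69/17, 22/17) → f = -979/17
  (3, 0) → f = -33
  (17, 0) → f = -187

The maximum is at (3, 0). Substituting into each constraint, equality holds for (3) and (5); the remaining constraints have slack.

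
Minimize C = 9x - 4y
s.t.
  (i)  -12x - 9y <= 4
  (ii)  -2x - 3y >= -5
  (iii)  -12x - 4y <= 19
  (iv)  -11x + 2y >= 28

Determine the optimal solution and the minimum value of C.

Extreme points and C = 9x - 4y:
  (-31/12, 3) → C = -141/4
  (-260/123, 292/123) → C = -3508/123
  (-11/4, 7/2) → C = -155/4
  (-2, 3) → C = -30

x = -11/4, y = 7/2, minimum C = -155/4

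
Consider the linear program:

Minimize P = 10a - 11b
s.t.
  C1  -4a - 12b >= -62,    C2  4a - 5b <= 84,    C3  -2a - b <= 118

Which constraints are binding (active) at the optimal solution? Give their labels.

C1 and C3

Feasible corners and P = 10a - 11b:
  (659/34, -22/17) → P = 3537/17
  (-739/10, 149/5) → P = -5334/5
  (-253/7, -320/7) → P = 990/7

The minimum is at (-739/10, 149/5). Substituting into each constraint, equality holds for C1 and C3; the remaining constraints have slack.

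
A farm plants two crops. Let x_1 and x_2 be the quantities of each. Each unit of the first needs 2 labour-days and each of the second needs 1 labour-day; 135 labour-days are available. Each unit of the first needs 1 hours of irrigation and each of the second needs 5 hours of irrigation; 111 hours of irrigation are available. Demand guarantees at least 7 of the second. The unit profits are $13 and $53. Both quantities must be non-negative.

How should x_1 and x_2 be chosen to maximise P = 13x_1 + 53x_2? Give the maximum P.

x_1 = 188/3, x_2 = 29/3, maximum P = 1327

Feasible corners and P = 13x_1 + 53x_2:
  (0, 111/5) → P = 5883/5
  (0, 7) → P = 371
  (188/3, 29/3) → P = 1327
  (64, 7) → P = 1203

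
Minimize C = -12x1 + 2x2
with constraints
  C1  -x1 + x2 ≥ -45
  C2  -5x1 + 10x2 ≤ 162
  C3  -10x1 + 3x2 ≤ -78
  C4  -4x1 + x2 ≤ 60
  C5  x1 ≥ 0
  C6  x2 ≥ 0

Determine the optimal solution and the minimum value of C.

Vertices and C = -12x1 + 2x2:
  (612/5, 387/5) → C = -1314
  (45, 0) → C = -540
  (1266/85, 402/17) → C = -11172/85
  (39/5, 0) → C = -468/5

x1 = 612/5, x2 = 387/5, minimum C = -1314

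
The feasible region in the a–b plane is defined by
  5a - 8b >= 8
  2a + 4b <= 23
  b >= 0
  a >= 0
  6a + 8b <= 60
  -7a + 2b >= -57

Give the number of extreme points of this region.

5

Intersecting each pair of boundary lines and keeping only the points that satisfy every inequality leaves:
  (6, 11/4)
  (8/5, 0)
  (7, 9/4)
  (57/7, 0)
  (144/17, 39/34)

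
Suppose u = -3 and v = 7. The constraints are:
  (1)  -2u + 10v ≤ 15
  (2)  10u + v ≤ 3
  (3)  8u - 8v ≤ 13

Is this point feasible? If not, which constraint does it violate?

not feasible — violates (1)

Constraint (1): -2u + 10v = 76, which is not ≤ 15. All other constraints are satisfied.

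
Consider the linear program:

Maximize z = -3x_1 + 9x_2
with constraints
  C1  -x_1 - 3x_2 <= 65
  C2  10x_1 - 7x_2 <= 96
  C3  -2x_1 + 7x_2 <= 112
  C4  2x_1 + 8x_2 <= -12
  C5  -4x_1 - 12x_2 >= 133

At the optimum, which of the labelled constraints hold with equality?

Corner points and z = -3x_1 + 9x_2:
  (-167/37, -746/37) → z = -6213/37
  (-791/13, -18/13) → z = 2211/13
  (221/148, -857/74) → z = -16089/148
  (-175/4, 7/2) → z = 651/4

The maximum is at (-791/13, -18/13). Substituting into each constraint, equality holds for C1 and C3; the remaining constraints have slack.

C1 and C3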